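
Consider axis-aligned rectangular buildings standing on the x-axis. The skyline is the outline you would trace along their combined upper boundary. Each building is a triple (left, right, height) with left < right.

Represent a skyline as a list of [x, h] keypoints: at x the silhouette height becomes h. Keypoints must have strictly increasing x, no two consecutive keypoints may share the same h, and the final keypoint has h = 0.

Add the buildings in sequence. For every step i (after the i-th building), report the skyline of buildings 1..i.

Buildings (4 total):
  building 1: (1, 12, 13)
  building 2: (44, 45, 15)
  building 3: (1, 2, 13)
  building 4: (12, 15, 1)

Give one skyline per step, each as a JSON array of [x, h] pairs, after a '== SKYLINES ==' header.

== SKYLINES ==
[[1,13],[12,0]]
[[1,13],[12,0],[44,15],[45,0]]
[[1,13],[12,0],[44,15],[45,0]]
[[1,13],[12,1],[15,0],[44,15],[45,0]]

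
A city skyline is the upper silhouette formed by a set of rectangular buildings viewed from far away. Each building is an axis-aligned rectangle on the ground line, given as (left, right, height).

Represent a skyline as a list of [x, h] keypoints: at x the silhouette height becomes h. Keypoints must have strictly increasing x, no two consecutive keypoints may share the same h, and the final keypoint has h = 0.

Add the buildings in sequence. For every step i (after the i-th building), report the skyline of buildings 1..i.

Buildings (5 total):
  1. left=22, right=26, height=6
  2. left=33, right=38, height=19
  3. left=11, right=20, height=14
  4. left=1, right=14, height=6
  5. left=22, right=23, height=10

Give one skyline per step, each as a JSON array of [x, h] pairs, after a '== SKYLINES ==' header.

== SKYLINES ==
[[22,6],[26,0]]
[[22,6],[26,0],[33,19],[38,0]]
[[11,14],[20,0],[22,6],[26,0],[33,19],[38,0]]
[[1,6],[11,14],[20,0],[22,6],[26,0],[33,19],[38,0]]
[[1,6],[11,14],[20,0],[22,10],[23,6],[26,0],[33,19],[38,0]]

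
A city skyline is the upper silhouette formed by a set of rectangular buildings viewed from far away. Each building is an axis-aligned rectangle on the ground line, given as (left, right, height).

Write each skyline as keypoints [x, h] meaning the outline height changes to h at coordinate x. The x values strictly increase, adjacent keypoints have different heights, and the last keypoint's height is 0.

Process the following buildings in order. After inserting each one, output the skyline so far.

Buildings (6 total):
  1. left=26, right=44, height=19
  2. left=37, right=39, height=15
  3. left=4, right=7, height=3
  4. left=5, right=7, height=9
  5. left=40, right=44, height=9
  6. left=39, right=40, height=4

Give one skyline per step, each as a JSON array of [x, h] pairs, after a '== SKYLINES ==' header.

== SKYLINES ==
[[26,19],[44,0]]
[[26,19],[44,0]]
[[4,3],[7,0],[26,19],[44,0]]
[[4,3],[5,9],[7,0],[26,19],[44,0]]
[[4,3],[5,9],[7,0],[26,19],[44,0]]
[[4,3],[5,9],[7,0],[26,19],[44,0]]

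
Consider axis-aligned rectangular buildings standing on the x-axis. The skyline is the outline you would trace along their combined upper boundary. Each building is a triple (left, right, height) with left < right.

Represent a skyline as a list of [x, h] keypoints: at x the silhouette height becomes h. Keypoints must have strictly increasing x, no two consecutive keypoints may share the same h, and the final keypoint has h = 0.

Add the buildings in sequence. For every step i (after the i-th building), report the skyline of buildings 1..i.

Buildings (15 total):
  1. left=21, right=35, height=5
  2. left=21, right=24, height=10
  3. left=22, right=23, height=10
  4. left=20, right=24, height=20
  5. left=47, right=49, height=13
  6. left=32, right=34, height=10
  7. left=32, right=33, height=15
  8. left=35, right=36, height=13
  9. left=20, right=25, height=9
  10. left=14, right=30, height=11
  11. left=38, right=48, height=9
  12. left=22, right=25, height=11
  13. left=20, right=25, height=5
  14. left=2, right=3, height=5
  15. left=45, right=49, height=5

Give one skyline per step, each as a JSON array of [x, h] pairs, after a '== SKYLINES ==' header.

== SKYLINES ==
[[21,5],[35,0]]
[[21,10],[24,5],[35,0]]
[[21,10],[24,5],[35,0]]
[[20,20],[24,5],[35,0]]
[[20,20],[24,5],[35,0],[47,13],[49,0]]
[[20,20],[24,5],[32,10],[34,5],[35,0],[47,13],[49,0]]
[[20,20],[24,5],[32,15],[33,10],[34,5],[35,0],[47,13],[49,0]]
[[20,20],[24,5],[32,15],[33,10],[34,5],[35,13],[36,0],[47,13],[49,0]]
[[20,20],[24,9],[25,5],[32,15],[33,10],[34,5],[35,13],[36,0],[47,13],[49,0]]
[[14,11],[20,20],[24,11],[30,5],[32,15],[33,10],[34,5],[35,13],[36,0],[47,13],[49,0]]
[[14,11],[20,20],[24,11],[30,5],[32,15],[33,10],[34,5],[35,13],[36,0],[38,9],[47,13],[49,0]]
[[14,11],[20,20],[24,11],[30,5],[32,15],[33,10],[34,5],[35,13],[36,0],[38,9],[47,13],[49,0]]
[[14,11],[20,20],[24,11],[30,5],[32,15],[33,10],[34,5],[35,13],[36,0],[38,9],[47,13],[49,0]]
[[2,5],[3,0],[14,11],[20,20],[24,11],[30,5],[32,15],[33,10],[34,5],[35,13],[36,0],[38,9],[47,13],[49,0]]
[[2,5],[3,0],[14,11],[20,20],[24,11],[30,5],[32,15],[33,10],[34,5],[35,13],[36,0],[38,9],[47,13],[49,0]]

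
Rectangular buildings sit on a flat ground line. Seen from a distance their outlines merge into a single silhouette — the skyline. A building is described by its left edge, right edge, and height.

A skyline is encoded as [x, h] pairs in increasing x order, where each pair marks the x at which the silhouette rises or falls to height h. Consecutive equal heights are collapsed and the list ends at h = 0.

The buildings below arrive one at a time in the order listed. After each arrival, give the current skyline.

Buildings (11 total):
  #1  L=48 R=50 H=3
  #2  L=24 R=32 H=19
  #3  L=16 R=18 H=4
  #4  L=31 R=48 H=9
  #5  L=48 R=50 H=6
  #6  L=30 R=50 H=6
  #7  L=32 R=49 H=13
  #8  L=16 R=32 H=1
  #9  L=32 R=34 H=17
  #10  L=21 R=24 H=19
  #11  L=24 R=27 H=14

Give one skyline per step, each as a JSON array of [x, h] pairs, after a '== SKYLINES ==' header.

== SKYLINES ==
[[48,3],[50,0]]
[[24,19],[32,0],[48,3],[50,0]]
[[16,4],[18,0],[24,19],[32,0],[48,3],[50,0]]
[[16,4],[18,0],[24,19],[32,9],[48,3],[50,0]]
[[16,4],[18,0],[24,19],[32,9],[48,6],[50,0]]
[[16,4],[18,0],[24,19],[32,9],[48,6],[50,0]]
[[16,4],[18,0],[24,19],[32,13],[49,6],[50,0]]
[[16,4],[18,1],[24,19],[32,13],[49,6],[50,0]]
[[16,4],[18,1],[24,19],[32,17],[34,13],[49,6],[50,0]]
[[16,4],[18,1],[21,19],[32,17],[34,13],[49,6],[50,0]]
[[16,4],[18,1],[21,19],[32,17],[34,13],[49,6],[50,0]]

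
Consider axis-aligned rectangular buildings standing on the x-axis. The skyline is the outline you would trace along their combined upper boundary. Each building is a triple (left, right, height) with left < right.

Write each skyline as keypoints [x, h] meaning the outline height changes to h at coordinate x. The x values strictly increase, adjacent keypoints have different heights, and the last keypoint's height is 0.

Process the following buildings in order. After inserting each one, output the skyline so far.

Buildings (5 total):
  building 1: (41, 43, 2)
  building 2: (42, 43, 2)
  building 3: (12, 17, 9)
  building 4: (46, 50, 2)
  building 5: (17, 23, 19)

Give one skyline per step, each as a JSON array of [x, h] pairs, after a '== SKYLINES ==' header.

== SKYLINES ==
[[41,2],[43,0]]
[[41,2],[43,0]]
[[12,9],[17,0],[41,2],[43,0]]
[[12,9],[17,0],[41,2],[43,0],[46,2],[50,0]]
[[12,9],[17,19],[23,0],[41,2],[43,0],[46,2],[50,0]]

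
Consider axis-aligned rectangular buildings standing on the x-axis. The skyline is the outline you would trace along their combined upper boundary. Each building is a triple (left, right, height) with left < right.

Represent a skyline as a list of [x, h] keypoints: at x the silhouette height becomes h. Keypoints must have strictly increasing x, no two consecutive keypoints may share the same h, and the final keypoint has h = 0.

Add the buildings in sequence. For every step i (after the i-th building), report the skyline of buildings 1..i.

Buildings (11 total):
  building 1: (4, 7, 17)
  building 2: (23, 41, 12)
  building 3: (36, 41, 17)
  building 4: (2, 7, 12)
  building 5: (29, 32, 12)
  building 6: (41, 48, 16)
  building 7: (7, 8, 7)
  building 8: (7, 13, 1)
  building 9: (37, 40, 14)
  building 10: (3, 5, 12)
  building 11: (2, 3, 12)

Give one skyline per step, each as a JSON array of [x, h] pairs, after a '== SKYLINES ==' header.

== SKYLINES ==
[[4,17],[7,0]]
[[4,17],[7,0],[23,12],[41,0]]
[[4,17],[7,0],[23,12],[36,17],[41,0]]
[[2,12],[4,17],[7,0],[23,12],[36,17],[41,0]]
[[2,12],[4,17],[7,0],[23,12],[36,17],[41,0]]
[[2,12],[4,17],[7,0],[23,12],[36,17],[41,16],[48,0]]
[[2,12],[4,17],[7,7],[8,0],[23,12],[36,17],[41,16],[48,0]]
[[2,12],[4,17],[7,7],[8,1],[13,0],[23,12],[36,17],[41,16],[48,0]]
[[2,12],[4,17],[7,7],[8,1],[13,0],[23,12],[36,17],[41,16],[48,0]]
[[2,12],[4,17],[7,7],[8,1],[13,0],[23,12],[36,17],[41,16],[48,0]]
[[2,12],[4,17],[7,7],[8,1],[13,0],[23,12],[36,17],[41,16],[48,0]]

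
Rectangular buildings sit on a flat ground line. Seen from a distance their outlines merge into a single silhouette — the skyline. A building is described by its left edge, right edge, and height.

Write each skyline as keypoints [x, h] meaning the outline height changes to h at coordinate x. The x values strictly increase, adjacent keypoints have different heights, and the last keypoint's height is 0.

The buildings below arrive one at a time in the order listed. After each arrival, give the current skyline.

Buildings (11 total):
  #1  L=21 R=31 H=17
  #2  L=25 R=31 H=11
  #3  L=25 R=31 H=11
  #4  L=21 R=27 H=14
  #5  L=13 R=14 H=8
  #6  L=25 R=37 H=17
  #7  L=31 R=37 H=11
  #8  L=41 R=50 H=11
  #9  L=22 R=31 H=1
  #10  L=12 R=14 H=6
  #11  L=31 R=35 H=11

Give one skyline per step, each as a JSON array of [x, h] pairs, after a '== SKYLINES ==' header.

== SKYLINES ==
[[21,17],[31,0]]
[[21,17],[31,0]]
[[21,17],[31,0]]
[[21,17],[31,0]]
[[13,8],[14,0],[21,17],[31,0]]
[[13,8],[14,0],[21,17],[37,0]]
[[13,8],[14,0],[21,17],[37,0]]
[[13,8],[14,0],[21,17],[37,0],[41,11],[50,0]]
[[13,8],[14,0],[21,17],[37,0],[41,11],[50,0]]
[[12,6],[13,8],[14,0],[21,17],[37,0],[41,11],[50,0]]
[[12,6],[13,8],[14,0],[21,17],[37,0],[41,11],[50,0]]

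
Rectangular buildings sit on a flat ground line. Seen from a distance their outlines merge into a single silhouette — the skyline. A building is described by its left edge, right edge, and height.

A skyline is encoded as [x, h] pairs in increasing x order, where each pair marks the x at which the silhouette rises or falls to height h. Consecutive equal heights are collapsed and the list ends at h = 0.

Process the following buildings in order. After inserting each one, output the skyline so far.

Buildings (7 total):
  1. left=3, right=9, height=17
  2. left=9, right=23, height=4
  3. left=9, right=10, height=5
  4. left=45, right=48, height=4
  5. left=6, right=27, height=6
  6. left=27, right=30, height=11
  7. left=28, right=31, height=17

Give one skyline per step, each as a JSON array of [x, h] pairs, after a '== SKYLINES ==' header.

== SKYLINES ==
[[3,17],[9,0]]
[[3,17],[9,4],[23,0]]
[[3,17],[9,5],[10,4],[23,0]]
[[3,17],[9,5],[10,4],[23,0],[45,4],[48,0]]
[[3,17],[9,6],[27,0],[45,4],[48,0]]
[[3,17],[9,6],[27,11],[30,0],[45,4],[48,0]]
[[3,17],[9,6],[27,11],[28,17],[31,0],[45,4],[48,0]]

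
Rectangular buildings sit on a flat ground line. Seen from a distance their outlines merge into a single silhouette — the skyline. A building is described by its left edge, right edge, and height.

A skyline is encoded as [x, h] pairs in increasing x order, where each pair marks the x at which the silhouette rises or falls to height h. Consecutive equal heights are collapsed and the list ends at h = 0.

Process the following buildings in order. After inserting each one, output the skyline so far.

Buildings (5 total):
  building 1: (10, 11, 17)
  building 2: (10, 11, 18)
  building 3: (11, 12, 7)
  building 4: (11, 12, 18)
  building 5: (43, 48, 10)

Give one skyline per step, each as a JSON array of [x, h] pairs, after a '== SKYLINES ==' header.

== SKYLINES ==
[[10,17],[11,0]]
[[10,18],[11,0]]
[[10,18],[11,7],[12,0]]
[[10,18],[12,0]]
[[10,18],[12,0],[43,10],[48,0]]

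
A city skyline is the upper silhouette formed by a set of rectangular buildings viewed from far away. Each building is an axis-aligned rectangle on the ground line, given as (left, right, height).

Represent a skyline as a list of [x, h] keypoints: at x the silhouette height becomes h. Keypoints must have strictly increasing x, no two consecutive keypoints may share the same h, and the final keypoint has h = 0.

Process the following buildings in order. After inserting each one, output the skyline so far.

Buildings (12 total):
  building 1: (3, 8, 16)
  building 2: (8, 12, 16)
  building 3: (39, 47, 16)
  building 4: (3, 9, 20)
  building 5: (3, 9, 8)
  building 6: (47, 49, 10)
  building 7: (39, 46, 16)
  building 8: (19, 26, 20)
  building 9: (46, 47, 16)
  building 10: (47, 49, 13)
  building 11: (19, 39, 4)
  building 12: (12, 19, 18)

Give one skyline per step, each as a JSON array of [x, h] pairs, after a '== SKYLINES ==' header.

== SKYLINES ==
[[3,16],[8,0]]
[[3,16],[12,0]]
[[3,16],[12,0],[39,16],[47,0]]
[[3,20],[9,16],[12,0],[39,16],[47,0]]
[[3,20],[9,16],[12,0],[39,16],[47,0]]
[[3,20],[9,16],[12,0],[39,16],[47,10],[49,0]]
[[3,20],[9,16],[12,0],[39,16],[47,10],[49,0]]
[[3,20],[9,16],[12,0],[19,20],[26,0],[39,16],[47,10],[49,0]]
[[3,20],[9,16],[12,0],[19,20],[26,0],[39,16],[47,10],[49,0]]
[[3,20],[9,16],[12,0],[19,20],[26,0],[39,16],[47,13],[49,0]]
[[3,20],[9,16],[12,0],[19,20],[26,4],[39,16],[47,13],[49,0]]
[[3,20],[9,16],[12,18],[19,20],[26,4],[39,16],[47,13],[49,0]]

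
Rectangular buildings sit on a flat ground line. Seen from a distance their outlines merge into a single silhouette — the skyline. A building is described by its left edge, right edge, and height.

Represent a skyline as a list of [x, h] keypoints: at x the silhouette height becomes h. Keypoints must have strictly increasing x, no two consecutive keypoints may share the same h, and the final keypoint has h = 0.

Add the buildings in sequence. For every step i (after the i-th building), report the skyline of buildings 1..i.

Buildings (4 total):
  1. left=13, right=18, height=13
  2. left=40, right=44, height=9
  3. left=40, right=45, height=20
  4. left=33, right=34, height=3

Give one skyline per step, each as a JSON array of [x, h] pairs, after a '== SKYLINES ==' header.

== SKYLINES ==
[[13,13],[18,0]]
[[13,13],[18,0],[40,9],[44,0]]
[[13,13],[18,0],[40,20],[45,0]]
[[13,13],[18,0],[33,3],[34,0],[40,20],[45,0]]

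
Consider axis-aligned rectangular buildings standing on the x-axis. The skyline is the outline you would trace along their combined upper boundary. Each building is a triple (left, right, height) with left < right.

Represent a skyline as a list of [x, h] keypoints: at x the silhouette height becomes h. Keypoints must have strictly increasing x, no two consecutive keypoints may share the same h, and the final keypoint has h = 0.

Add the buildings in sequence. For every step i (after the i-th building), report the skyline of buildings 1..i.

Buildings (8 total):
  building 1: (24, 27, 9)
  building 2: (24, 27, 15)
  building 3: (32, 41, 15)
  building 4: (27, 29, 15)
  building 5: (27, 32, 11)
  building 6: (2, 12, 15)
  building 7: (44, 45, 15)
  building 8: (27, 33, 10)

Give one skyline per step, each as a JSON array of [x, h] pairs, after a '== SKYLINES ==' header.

== SKYLINES ==
[[24,9],[27,0]]
[[24,15],[27,0]]
[[24,15],[27,0],[32,15],[41,0]]
[[24,15],[29,0],[32,15],[41,0]]
[[24,15],[29,11],[32,15],[41,0]]
[[2,15],[12,0],[24,15],[29,11],[32,15],[41,0]]
[[2,15],[12,0],[24,15],[29,11],[32,15],[41,0],[44,15],[45,0]]
[[2,15],[12,0],[24,15],[29,11],[32,15],[41,0],[44,15],[45,0]]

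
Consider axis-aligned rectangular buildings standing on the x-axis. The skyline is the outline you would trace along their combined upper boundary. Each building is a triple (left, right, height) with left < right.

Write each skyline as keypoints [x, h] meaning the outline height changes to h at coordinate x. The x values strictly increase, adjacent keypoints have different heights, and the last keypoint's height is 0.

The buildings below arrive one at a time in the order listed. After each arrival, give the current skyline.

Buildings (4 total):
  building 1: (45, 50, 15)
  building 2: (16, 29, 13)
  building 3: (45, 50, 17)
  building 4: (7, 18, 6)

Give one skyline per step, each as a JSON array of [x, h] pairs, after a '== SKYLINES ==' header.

== SKYLINES ==
[[45,15],[50,0]]
[[16,13],[29,0],[45,15],[50,0]]
[[16,13],[29,0],[45,17],[50,0]]
[[7,6],[16,13],[29,0],[45,17],[50,0]]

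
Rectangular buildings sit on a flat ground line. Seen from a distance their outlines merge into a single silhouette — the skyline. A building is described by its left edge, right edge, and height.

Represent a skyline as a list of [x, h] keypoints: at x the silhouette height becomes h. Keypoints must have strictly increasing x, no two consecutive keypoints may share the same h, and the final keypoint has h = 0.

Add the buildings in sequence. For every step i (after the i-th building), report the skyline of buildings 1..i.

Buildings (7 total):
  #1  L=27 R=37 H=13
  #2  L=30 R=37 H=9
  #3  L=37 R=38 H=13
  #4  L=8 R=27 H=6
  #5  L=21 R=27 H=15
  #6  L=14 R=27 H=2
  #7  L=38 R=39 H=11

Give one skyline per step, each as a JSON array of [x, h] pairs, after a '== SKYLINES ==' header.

== SKYLINES ==
[[27,13],[37,0]]
[[27,13],[37,0]]
[[27,13],[38,0]]
[[8,6],[27,13],[38,0]]
[[8,6],[21,15],[27,13],[38,0]]
[[8,6],[21,15],[27,13],[38,0]]
[[8,6],[21,15],[27,13],[38,11],[39,0]]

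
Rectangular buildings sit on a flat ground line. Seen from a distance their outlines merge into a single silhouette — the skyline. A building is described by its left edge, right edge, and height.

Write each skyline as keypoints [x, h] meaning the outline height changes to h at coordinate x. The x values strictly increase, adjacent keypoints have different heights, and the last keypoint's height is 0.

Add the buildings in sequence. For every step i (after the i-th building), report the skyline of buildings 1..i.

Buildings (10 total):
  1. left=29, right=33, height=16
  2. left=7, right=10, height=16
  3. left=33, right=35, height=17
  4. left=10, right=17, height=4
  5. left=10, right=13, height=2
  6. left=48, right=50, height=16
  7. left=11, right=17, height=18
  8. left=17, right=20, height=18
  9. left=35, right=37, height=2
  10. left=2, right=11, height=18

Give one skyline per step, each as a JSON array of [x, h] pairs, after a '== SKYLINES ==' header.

== SKYLINES ==
[[29,16],[33,0]]
[[7,16],[10,0],[29,16],[33,0]]
[[7,16],[10,0],[29,16],[33,17],[35,0]]
[[7,16],[10,4],[17,0],[29,16],[33,17],[35,0]]
[[7,16],[10,4],[17,0],[29,16],[33,17],[35,0]]
[[7,16],[10,4],[17,0],[29,16],[33,17],[35,0],[48,16],[50,0]]
[[7,16],[10,4],[11,18],[17,0],[29,16],[33,17],[35,0],[48,16],[50,0]]
[[7,16],[10,4],[11,18],[20,0],[29,16],[33,17],[35,0],[48,16],[50,0]]
[[7,16],[10,4],[11,18],[20,0],[29,16],[33,17],[35,2],[37,0],[48,16],[50,0]]
[[2,18],[20,0],[29,16],[33,17],[35,2],[37,0],[48,16],[50,0]]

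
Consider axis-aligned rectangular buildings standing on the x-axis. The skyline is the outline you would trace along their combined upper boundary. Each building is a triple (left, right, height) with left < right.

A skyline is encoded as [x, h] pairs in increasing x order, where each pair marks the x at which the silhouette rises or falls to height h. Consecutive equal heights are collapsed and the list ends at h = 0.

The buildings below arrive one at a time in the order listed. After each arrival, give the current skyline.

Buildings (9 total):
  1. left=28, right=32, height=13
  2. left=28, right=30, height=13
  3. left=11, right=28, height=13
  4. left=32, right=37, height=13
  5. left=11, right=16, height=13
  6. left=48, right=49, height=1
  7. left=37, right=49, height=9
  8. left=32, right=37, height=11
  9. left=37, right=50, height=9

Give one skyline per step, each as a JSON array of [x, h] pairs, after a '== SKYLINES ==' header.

== SKYLINES ==
[[28,13],[32,0]]
[[28,13],[32,0]]
[[11,13],[32,0]]
[[11,13],[37,0]]
[[11,13],[37,0]]
[[11,13],[37,0],[48,1],[49,0]]
[[11,13],[37,9],[49,0]]
[[11,13],[37,9],[49,0]]
[[11,13],[37,9],[50,0]]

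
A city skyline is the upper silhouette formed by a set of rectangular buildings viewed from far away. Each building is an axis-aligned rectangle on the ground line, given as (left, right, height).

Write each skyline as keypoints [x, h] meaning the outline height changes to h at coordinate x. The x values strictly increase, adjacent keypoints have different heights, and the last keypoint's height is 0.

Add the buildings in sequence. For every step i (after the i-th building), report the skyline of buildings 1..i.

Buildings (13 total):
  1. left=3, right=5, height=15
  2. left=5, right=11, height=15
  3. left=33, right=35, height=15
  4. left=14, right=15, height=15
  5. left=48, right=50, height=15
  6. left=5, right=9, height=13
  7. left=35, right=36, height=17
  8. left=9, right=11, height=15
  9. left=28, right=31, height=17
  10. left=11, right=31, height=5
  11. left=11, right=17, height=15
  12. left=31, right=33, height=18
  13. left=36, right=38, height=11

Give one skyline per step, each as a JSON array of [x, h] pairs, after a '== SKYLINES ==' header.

== SKYLINES ==
[[3,15],[5,0]]
[[3,15],[11,0]]
[[3,15],[11,0],[33,15],[35,0]]
[[3,15],[11,0],[14,15],[15,0],[33,15],[35,0]]
[[3,15],[11,0],[14,15],[15,0],[33,15],[35,0],[48,15],[50,0]]
[[3,15],[11,0],[14,15],[15,0],[33,15],[35,0],[48,15],[50,0]]
[[3,15],[11,0],[14,15],[15,0],[33,15],[35,17],[36,0],[48,15],[50,0]]
[[3,15],[11,0],[14,15],[15,0],[33,15],[35,17],[36,0],[48,15],[50,0]]
[[3,15],[11,0],[14,15],[15,0],[28,17],[31,0],[33,15],[35,17],[36,0],[48,15],[50,0]]
[[3,15],[11,5],[14,15],[15,5],[28,17],[31,0],[33,15],[35,17],[36,0],[48,15],[50,0]]
[[3,15],[17,5],[28,17],[31,0],[33,15],[35,17],[36,0],[48,15],[50,0]]
[[3,15],[17,5],[28,17],[31,18],[33,15],[35,17],[36,0],[48,15],[50,0]]
[[3,15],[17,5],[28,17],[31,18],[33,15],[35,17],[36,11],[38,0],[48,15],[50,0]]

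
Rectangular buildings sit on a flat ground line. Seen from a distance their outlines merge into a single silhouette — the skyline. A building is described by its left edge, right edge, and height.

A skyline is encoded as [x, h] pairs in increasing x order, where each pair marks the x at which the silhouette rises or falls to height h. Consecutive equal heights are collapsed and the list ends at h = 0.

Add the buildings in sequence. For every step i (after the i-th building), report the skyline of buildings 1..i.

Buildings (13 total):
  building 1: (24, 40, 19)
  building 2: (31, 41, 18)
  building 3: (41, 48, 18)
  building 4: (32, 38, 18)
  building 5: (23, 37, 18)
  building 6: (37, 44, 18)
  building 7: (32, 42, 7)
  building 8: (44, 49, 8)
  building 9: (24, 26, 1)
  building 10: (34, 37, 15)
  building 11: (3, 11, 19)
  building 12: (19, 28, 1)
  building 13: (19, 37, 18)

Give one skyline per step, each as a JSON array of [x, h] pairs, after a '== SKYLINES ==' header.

== SKYLINES ==
[[24,19],[40,0]]
[[24,19],[40,18],[41,0]]
[[24,19],[40,18],[48,0]]
[[24,19],[40,18],[48,0]]
[[23,18],[24,19],[40,18],[48,0]]
[[23,18],[24,19],[40,18],[48,0]]
[[23,18],[24,19],[40,18],[48,0]]
[[23,18],[24,19],[40,18],[48,8],[49,0]]
[[23,18],[24,19],[40,18],[48,8],[49,0]]
[[23,18],[24,19],[40,18],[48,8],[49,0]]
[[3,19],[11,0],[23,18],[24,19],[40,18],[48,8],[49,0]]
[[3,19],[11,0],[19,1],[23,18],[24,19],[40,18],[48,8],[49,0]]
[[3,19],[11,0],[19,18],[24,19],[40,18],[48,8],[49,0]]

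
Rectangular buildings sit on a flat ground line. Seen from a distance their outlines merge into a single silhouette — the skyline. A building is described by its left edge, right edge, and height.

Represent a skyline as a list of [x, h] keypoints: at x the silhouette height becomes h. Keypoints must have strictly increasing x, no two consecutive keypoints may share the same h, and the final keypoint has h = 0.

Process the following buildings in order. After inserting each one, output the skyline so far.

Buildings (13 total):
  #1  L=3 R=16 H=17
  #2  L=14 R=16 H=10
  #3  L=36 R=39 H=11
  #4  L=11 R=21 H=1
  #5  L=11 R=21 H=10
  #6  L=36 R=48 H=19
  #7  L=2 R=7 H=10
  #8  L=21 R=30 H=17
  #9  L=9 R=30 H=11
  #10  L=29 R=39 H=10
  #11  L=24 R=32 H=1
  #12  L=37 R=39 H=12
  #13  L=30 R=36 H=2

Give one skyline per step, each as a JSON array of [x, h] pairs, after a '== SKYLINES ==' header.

== SKYLINES ==
[[3,17],[16,0]]
[[3,17],[16,0]]
[[3,17],[16,0],[36,11],[39,0]]
[[3,17],[16,1],[21,0],[36,11],[39,0]]
[[3,17],[16,10],[21,0],[36,11],[39,0]]
[[3,17],[16,10],[21,0],[36,19],[48,0]]
[[2,10],[3,17],[16,10],[21,0],[36,19],[48,0]]
[[2,10],[3,17],[16,10],[21,17],[30,0],[36,19],[48,0]]
[[2,10],[3,17],[16,11],[21,17],[30,0],[36,19],[48,0]]
[[2,10],[3,17],[16,11],[21,17],[30,10],[36,19],[48,0]]
[[2,10],[3,17],[16,11],[21,17],[30,10],[36,19],[48,0]]
[[2,10],[3,17],[16,11],[21,17],[30,10],[36,19],[48,0]]
[[2,10],[3,17],[16,11],[21,17],[30,10],[36,19],[48,0]]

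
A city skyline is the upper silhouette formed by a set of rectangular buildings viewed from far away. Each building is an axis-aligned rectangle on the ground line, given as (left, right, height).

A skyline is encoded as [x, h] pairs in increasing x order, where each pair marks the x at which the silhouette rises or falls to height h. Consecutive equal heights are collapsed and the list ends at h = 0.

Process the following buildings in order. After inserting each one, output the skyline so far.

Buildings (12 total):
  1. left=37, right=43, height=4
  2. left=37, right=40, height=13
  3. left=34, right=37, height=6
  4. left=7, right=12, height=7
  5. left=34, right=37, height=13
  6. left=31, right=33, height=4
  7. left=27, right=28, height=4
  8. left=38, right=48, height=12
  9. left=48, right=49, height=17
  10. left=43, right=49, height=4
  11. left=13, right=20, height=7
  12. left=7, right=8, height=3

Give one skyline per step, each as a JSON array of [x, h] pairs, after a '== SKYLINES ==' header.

== SKYLINES ==
[[37,4],[43,0]]
[[37,13],[40,4],[43,0]]
[[34,6],[37,13],[40,4],[43,0]]
[[7,7],[12,0],[34,6],[37,13],[40,4],[43,0]]
[[7,7],[12,0],[34,13],[40,4],[43,0]]
[[7,7],[12,0],[31,4],[33,0],[34,13],[40,4],[43,0]]
[[7,7],[12,0],[27,4],[28,0],[31,4],[33,0],[34,13],[40,4],[43,0]]
[[7,7],[12,0],[27,4],[28,0],[31,4],[33,0],[34,13],[40,12],[48,0]]
[[7,7],[12,0],[27,4],[28,0],[31,4],[33,0],[34,13],[40,12],[48,17],[49,0]]
[[7,7],[12,0],[27,4],[28,0],[31,4],[33,0],[34,13],[40,12],[48,17],[49,0]]
[[7,7],[12,0],[13,7],[20,0],[27,4],[28,0],[31,4],[33,0],[34,13],[40,12],[48,17],[49,0]]
[[7,7],[12,0],[13,7],[20,0],[27,4],[28,0],[31,4],[33,0],[34,13],[40,12],[48,17],[49,0]]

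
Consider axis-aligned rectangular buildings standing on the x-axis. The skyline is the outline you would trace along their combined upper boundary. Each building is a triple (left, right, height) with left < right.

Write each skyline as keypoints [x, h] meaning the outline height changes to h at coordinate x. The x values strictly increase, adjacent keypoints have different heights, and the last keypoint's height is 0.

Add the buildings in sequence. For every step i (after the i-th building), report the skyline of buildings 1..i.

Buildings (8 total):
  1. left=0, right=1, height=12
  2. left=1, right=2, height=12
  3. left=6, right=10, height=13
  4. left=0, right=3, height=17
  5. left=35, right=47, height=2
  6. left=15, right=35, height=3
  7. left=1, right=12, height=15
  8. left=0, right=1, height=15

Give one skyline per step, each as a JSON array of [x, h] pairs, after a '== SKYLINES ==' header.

== SKYLINES ==
[[0,12],[1,0]]
[[0,12],[2,0]]
[[0,12],[2,0],[6,13],[10,0]]
[[0,17],[3,0],[6,13],[10,0]]
[[0,17],[3,0],[6,13],[10,0],[35,2],[47,0]]
[[0,17],[3,0],[6,13],[10,0],[15,3],[35,2],[47,0]]
[[0,17],[3,15],[12,0],[15,3],[35,2],[47,0]]
[[0,17],[3,15],[12,0],[15,3],[35,2],[47,0]]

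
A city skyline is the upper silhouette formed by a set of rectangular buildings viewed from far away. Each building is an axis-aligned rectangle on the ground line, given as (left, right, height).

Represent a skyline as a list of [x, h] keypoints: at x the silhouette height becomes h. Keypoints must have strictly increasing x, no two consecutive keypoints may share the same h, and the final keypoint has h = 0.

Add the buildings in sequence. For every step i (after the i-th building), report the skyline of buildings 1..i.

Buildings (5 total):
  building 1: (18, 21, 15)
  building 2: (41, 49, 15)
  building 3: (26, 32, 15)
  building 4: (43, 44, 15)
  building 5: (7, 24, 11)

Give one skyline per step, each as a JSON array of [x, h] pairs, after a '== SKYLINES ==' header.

== SKYLINES ==
[[18,15],[21,0]]
[[18,15],[21,0],[41,15],[49,0]]
[[18,15],[21,0],[26,15],[32,0],[41,15],[49,0]]
[[18,15],[21,0],[26,15],[32,0],[41,15],[49,0]]
[[7,11],[18,15],[21,11],[24,0],[26,15],[32,0],[41,15],[49,0]]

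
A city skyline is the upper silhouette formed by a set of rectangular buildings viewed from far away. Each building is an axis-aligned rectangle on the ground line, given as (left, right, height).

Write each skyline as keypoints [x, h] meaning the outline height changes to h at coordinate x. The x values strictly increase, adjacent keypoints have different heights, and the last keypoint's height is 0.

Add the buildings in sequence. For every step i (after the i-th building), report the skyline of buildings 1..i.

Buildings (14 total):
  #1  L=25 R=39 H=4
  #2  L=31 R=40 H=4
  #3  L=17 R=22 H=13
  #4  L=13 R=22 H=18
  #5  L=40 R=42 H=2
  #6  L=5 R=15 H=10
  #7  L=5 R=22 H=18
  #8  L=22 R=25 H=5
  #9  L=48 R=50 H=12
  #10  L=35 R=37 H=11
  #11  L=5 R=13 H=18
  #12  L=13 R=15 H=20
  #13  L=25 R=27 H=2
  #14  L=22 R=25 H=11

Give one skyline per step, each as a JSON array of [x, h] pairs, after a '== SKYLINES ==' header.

== SKYLINES ==
[[25,4],[39,0]]
[[25,4],[40,0]]
[[17,13],[22,0],[25,4],[40,0]]
[[13,18],[22,0],[25,4],[40,0]]
[[13,18],[22,0],[25,4],[40,2],[42,0]]
[[5,10],[13,18],[22,0],[25,4],[40,2],[42,0]]
[[5,18],[22,0],[25,4],[40,2],[42,0]]
[[5,18],[22,5],[25,4],[40,2],[42,0]]
[[5,18],[22,5],[25,4],[40,2],[42,0],[48,12],[50,0]]
[[5,18],[22,5],[25,4],[35,11],[37,4],[40,2],[42,0],[48,12],[50,0]]
[[5,18],[22,5],[25,4],[35,11],[37,4],[40,2],[42,0],[48,12],[50,0]]
[[5,18],[13,20],[15,18],[22,5],[25,4],[35,11],[37,4],[40,2],[42,0],[48,12],[50,0]]
[[5,18],[13,20],[15,18],[22,5],[25,4],[35,11],[37,4],[40,2],[42,0],[48,12],[50,0]]
[[5,18],[13,20],[15,18],[22,11],[25,4],[35,11],[37,4],[40,2],[42,0],[48,12],[50,0]]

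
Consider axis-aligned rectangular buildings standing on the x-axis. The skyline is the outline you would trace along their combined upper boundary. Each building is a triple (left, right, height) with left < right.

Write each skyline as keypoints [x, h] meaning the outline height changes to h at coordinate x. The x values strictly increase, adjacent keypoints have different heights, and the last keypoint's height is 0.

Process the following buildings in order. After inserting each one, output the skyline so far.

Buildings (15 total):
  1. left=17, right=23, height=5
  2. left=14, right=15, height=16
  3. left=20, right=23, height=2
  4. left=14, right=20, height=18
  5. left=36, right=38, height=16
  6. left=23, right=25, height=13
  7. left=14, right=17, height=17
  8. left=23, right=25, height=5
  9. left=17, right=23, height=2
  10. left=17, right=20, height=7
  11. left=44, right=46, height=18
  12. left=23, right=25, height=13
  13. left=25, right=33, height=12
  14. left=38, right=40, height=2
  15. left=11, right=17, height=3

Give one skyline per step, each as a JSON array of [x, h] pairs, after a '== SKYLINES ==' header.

== SKYLINES ==
[[17,5],[23,0]]
[[14,16],[15,0],[17,5],[23,0]]
[[14,16],[15,0],[17,5],[23,0]]
[[14,18],[20,5],[23,0]]
[[14,18],[20,5],[23,0],[36,16],[38,0]]
[[14,18],[20,5],[23,13],[25,0],[36,16],[38,0]]
[[14,18],[20,5],[23,13],[25,0],[36,16],[38,0]]
[[14,18],[20,5],[23,13],[25,0],[36,16],[38,0]]
[[14,18],[20,5],[23,13],[25,0],[36,16],[38,0]]
[[14,18],[20,5],[23,13],[25,0],[36,16],[38,0]]
[[14,18],[20,5],[23,13],[25,0],[36,16],[38,0],[44,18],[46,0]]
[[14,18],[20,5],[23,13],[25,0],[36,16],[38,0],[44,18],[46,0]]
[[14,18],[20,5],[23,13],[25,12],[33,0],[36,16],[38,0],[44,18],[46,0]]
[[14,18],[20,5],[23,13],[25,12],[33,0],[36,16],[38,2],[40,0],[44,18],[46,0]]
[[11,3],[14,18],[20,5],[23,13],[25,12],[33,0],[36,16],[38,2],[40,0],[44,18],[46,0]]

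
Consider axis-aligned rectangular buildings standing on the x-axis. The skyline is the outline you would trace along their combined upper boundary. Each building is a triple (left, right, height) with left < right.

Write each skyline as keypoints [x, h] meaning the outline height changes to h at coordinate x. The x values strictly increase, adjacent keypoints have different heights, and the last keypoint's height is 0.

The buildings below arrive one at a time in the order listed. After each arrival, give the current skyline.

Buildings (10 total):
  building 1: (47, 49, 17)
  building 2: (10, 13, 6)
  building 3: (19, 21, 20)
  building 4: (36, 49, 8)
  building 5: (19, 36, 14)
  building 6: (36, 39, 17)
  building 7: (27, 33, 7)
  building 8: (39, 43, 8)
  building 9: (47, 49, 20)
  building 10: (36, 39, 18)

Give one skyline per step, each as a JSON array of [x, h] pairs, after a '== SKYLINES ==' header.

== SKYLINES ==
[[47,17],[49,0]]
[[10,6],[13,0],[47,17],[49,0]]
[[10,6],[13,0],[19,20],[21,0],[47,17],[49,0]]
[[10,6],[13,0],[19,20],[21,0],[36,8],[47,17],[49,0]]
[[10,6],[13,0],[19,20],[21,14],[36,8],[47,17],[49,0]]
[[10,6],[13,0],[19,20],[21,14],[36,17],[39,8],[47,17],[49,0]]
[[10,6],[13,0],[19,20],[21,14],[36,17],[39,8],[47,17],[49,0]]
[[10,6],[13,0],[19,20],[21,14],[36,17],[39,8],[47,17],[49,0]]
[[10,6],[13,0],[19,20],[21,14],[36,17],[39,8],[47,20],[49,0]]
[[10,6],[13,0],[19,20],[21,14],[36,18],[39,8],[47,20],[49,0]]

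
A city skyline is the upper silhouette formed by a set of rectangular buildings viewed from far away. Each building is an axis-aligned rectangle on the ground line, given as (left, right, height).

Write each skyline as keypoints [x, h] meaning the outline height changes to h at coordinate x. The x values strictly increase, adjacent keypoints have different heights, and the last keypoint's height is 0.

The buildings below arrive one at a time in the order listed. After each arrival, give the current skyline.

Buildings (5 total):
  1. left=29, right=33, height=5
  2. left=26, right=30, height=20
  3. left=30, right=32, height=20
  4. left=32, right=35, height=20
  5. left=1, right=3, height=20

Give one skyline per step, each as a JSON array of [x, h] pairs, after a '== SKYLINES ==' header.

== SKYLINES ==
[[29,5],[33,0]]
[[26,20],[30,5],[33,0]]
[[26,20],[32,5],[33,0]]
[[26,20],[35,0]]
[[1,20],[3,0],[26,20],[35,0]]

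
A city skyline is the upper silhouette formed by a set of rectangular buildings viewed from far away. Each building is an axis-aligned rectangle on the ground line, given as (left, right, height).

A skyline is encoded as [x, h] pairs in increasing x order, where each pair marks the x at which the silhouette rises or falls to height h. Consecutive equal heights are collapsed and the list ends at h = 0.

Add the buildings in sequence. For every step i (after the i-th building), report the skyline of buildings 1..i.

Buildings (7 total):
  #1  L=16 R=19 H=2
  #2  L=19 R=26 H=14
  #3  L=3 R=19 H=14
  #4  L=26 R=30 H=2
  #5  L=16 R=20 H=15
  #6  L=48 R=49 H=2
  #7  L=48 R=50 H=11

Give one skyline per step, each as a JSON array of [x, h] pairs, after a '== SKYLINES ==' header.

== SKYLINES ==
[[16,2],[19,0]]
[[16,2],[19,14],[26,0]]
[[3,14],[26,0]]
[[3,14],[26,2],[30,0]]
[[3,14],[16,15],[20,14],[26,2],[30,0]]
[[3,14],[16,15],[20,14],[26,2],[30,0],[48,2],[49,0]]
[[3,14],[16,15],[20,14],[26,2],[30,0],[48,11],[50,0]]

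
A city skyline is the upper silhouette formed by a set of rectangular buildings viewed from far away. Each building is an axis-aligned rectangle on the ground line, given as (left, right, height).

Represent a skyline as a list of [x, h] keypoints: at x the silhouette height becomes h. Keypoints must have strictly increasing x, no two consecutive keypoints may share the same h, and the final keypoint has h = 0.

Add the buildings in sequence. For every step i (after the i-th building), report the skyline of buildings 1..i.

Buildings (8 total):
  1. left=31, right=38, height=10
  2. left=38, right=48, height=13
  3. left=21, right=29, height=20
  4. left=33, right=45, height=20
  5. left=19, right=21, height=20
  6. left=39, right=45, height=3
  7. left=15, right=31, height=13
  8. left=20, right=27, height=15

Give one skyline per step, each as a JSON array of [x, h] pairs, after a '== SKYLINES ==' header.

== SKYLINES ==
[[31,10],[38,0]]
[[31,10],[38,13],[48,0]]
[[21,20],[29,0],[31,10],[38,13],[48,0]]
[[21,20],[29,0],[31,10],[33,20],[45,13],[48,0]]
[[19,20],[29,0],[31,10],[33,20],[45,13],[48,0]]
[[19,20],[29,0],[31,10],[33,20],[45,13],[48,0]]
[[15,13],[19,20],[29,13],[31,10],[33,20],[45,13],[48,0]]
[[15,13],[19,20],[29,13],[31,10],[33,20],[45,13],[48,0]]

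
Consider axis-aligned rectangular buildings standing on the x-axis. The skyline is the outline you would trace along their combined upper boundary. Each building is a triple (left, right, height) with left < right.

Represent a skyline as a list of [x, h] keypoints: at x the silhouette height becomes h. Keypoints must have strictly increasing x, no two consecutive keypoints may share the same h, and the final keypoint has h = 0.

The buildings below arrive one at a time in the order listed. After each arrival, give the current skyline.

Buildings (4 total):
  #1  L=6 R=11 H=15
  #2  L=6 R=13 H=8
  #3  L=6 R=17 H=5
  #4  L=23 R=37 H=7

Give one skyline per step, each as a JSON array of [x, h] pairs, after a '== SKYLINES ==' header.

== SKYLINES ==
[[6,15],[11,0]]
[[6,15],[11,8],[13,0]]
[[6,15],[11,8],[13,5],[17,0]]
[[6,15],[11,8],[13,5],[17,0],[23,7],[37,0]]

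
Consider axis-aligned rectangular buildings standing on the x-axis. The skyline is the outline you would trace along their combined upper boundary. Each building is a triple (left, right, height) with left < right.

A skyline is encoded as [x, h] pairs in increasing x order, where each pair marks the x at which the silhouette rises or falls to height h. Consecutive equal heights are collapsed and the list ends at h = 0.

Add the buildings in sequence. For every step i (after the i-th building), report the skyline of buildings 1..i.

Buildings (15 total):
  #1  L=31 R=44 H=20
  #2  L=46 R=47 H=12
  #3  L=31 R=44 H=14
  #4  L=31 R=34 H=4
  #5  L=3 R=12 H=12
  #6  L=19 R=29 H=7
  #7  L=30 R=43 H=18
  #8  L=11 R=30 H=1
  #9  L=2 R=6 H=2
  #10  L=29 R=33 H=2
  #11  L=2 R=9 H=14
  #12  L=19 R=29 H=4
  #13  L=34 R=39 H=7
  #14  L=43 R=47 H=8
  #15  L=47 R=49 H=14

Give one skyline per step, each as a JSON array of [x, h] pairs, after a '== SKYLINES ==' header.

== SKYLINES ==
[[31,20],[44,0]]
[[31,20],[44,0],[46,12],[47,0]]
[[31,20],[44,0],[46,12],[47,0]]
[[31,20],[44,0],[46,12],[47,0]]
[[3,12],[12,0],[31,20],[44,0],[46,12],[47,0]]
[[3,12],[12,0],[19,7],[29,0],[31,20],[44,0],[46,12],[47,0]]
[[3,12],[12,0],[19,7],[29,0],[30,18],[31,20],[44,0],[46,12],[47,0]]
[[3,12],[12,1],[19,7],[29,1],[30,18],[31,20],[44,0],[46,12],[47,0]]
[[2,2],[3,12],[12,1],[19,7],[29,1],[30,18],[31,20],[44,0],[46,12],[47,0]]
[[2,2],[3,12],[12,1],[19,7],[29,2],[30,18],[31,20],[44,0],[46,12],[47,0]]
[[2,14],[9,12],[12,1],[19,7],[29,2],[30,18],[31,20],[44,0],[46,12],[47,0]]
[[2,14],[9,12],[12,1],[19,7],[29,2],[30,18],[31,20],[44,0],[46,12],[47,0]]
[[2,14],[9,12],[12,1],[19,7],[29,2],[30,18],[31,20],[44,0],[46,12],[47,0]]
[[2,14],[9,12],[12,1],[19,7],[29,2],[30,18],[31,20],[44,8],[46,12],[47,0]]
[[2,14],[9,12],[12,1],[19,7],[29,2],[30,18],[31,20],[44,8],[46,12],[47,14],[49,0]]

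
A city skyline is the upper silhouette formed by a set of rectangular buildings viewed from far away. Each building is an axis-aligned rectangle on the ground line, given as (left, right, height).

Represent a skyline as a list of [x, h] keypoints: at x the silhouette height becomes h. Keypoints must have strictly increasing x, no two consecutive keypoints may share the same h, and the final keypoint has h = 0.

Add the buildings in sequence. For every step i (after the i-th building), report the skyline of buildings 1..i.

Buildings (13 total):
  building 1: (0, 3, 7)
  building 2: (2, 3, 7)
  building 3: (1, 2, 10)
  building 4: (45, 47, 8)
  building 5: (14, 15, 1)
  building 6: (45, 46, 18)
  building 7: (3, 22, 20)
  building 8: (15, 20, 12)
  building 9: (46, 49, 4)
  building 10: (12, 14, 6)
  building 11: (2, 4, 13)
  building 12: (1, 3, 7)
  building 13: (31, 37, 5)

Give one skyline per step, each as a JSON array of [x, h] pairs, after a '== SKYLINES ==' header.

== SKYLINES ==
[[0,7],[3,0]]
[[0,7],[3,0]]
[[0,7],[1,10],[2,7],[3,0]]
[[0,7],[1,10],[2,7],[3,0],[45,8],[47,0]]
[[0,7],[1,10],[2,7],[3,0],[14,1],[15,0],[45,8],[47,0]]
[[0,7],[1,10],[2,7],[3,0],[14,1],[15,0],[45,18],[46,8],[47,0]]
[[0,7],[1,10],[2,7],[3,20],[22,0],[45,18],[46,8],[47,0]]
[[0,7],[1,10],[2,7],[3,20],[22,0],[45,18],[46,8],[47,0]]
[[0,7],[1,10],[2,7],[3,20],[22,0],[45,18],[46,8],[47,4],[49,0]]
[[0,7],[1,10],[2,7],[3,20],[22,0],[45,18],[46,8],[47,4],[49,0]]
[[0,7],[1,10],[2,13],[3,20],[22,0],[45,18],[46,8],[47,4],[49,0]]
[[0,7],[1,10],[2,13],[3,20],[22,0],[45,18],[46,8],[47,4],[49,0]]
[[0,7],[1,10],[2,13],[3,20],[22,0],[31,5],[37,0],[45,18],[46,8],[47,4],[49,0]]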